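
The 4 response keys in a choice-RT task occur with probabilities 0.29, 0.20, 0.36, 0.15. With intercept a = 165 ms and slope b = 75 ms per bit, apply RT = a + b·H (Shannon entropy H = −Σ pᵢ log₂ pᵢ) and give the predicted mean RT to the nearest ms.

H = 0.29·log₂(1/0.29) + 0.20·log₂(1/0.20) + 0.36·log₂(1/0.36) + 0.15·log₂(1/0.15) = 1.9234 bits.
RT = 165 + 75 × 1.9234 = 309.26 ms.

309 ms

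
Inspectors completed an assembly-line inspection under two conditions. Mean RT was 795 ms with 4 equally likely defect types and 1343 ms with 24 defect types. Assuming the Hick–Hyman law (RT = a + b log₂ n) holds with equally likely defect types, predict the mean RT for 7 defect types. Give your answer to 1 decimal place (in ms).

966.2 ms

Fit slope and intercept:
  b = (1343 − 795) / (log₂ 24 − log₂ 4) = 548 / (4.5850 − 2) = 211.995 ms/bit
  a = 795 − 211.995 × 2 = 371.009 ms
Then RT(7) = 371.009 + 211.995 × log₂ 7 = 371.009 + 211.995 × 2.8074 ≈ 966.155 ms.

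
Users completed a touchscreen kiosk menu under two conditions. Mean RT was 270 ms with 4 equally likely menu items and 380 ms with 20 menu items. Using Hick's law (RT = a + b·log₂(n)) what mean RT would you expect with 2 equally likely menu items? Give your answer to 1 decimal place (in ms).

RT is linear in log₂ n, so two points fix the line:
  b = (380 − 270) / (log₂ 20 − log₂ 4) = 110 / (4.3219 − 2) = 47.374 ms/bit
  a = 270 − 47.374 × 2 = 175.251 ms
Then RT(2) = 175.251 + 47.374 × log₂ 2 = 175.251 + 47.374 × 1 ≈ 222.626 ms.

222.6 ms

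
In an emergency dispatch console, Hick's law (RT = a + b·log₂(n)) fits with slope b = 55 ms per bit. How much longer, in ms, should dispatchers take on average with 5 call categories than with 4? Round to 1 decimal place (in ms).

17.7 ms

The intercept a cancels: ΔRT = b·(log₂ n₂ − log₂ n₁) = b·log₂(n₂/n₁).
log₂(5) − log₂(4) = 2.3219 − 2 = 0.3219.
ΔRT = 55 × 0.3219 = 17.706 ms.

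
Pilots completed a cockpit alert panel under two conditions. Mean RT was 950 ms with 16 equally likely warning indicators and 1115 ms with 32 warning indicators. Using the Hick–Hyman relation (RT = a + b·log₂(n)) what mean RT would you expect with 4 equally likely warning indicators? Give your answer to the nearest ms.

620 ms

Solve the two-equation system in a and b:
  b = (1115 − 950) / (log₂ 32 − log₂ 16) = 165 / (5 − 4) = 165 ms/bit
  a = 950 − 165 × 4 = 290 ms
Then RT(4) = 290 + 165 × log₂ 4 = 290 + 165 × 2 ≈ 620.000 ms.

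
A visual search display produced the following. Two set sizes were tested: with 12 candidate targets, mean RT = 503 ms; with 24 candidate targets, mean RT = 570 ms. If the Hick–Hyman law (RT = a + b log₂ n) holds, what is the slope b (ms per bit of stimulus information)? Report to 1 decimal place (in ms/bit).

Slope: b = (570 − 503) / (log₂ 24 − log₂ 12) = 67/1.0000 = 67.000 ms/bit.

67.0 ms/bit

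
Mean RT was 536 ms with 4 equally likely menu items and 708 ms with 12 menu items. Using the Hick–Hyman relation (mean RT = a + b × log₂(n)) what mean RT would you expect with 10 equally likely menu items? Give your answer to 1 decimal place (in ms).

679.5 ms

Fit slope and intercept:
  b = (708 − 536) / (log₂ 12 − log₂ 4) = 172 / (3.5850 − 2) = 108.520 ms/bit
  a = 536 − 108.520 × 2 = 318.960 ms
Then RT(10) = 318.960 + 108.520 × log₂ 10 = 318.960 + 108.520 × 3.3219 ≈ 679.456 ms.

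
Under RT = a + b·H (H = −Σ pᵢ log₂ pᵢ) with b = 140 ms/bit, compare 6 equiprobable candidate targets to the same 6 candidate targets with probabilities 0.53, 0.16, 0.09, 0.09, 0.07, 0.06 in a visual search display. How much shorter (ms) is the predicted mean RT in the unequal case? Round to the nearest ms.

75 ms

The RT saving is b·ΔH. Equiprobable H₀ = log₂(6) = 2.5850 bits; with the given probabilities H = 2.0459 bits.
b·(H₀ − H) = 140 × (2.5850 − 2.0459) = 75.47 ms.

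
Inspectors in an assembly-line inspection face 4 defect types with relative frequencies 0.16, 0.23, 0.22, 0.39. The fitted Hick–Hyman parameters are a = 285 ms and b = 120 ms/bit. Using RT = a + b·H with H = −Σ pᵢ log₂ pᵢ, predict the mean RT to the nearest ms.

H = 0.16·log₂(1/0.16) + 0.23·log₂(1/0.23) + 0.22·log₂(1/0.22) + 0.39·log₂(1/0.39) = 1.9211 bits.
RT = 285 + 120 × 1.9211 = 515.53 ms.

516 ms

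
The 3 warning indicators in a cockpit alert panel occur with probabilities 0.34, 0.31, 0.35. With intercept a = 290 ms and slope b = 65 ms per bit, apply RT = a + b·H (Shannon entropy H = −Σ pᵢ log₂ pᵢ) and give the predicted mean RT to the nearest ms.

393 ms

H = 0.34·log₂(1/0.34) + 0.31·log₂(1/0.31) + 0.35·log₂(1/0.35) = 1.5831 bits.
RT = 290 + 65 × 1.5831 = 392.90 ms.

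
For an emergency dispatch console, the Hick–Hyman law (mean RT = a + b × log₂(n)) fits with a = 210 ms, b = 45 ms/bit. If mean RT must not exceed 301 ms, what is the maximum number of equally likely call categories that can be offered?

Information budget: (301 − 210)/45 = 2.0222 bits, so n ≤ 2^2.0222 = 4.062 → at most 4.

4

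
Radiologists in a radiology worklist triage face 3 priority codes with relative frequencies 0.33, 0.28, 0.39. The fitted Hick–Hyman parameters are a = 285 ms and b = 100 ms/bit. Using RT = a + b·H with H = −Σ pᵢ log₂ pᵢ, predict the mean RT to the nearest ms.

442 ms

H = 0.33·log₂(1/0.33) + 0.28·log₂(1/0.28) + 0.39·log₂(1/0.39) = 1.5718 bits.
RT = 285 + 100 × 1.5718 = 442.18 ms.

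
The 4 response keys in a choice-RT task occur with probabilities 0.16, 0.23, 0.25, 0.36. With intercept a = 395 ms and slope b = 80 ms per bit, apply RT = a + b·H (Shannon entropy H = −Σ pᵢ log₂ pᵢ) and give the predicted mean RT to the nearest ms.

550 ms

H = 0.16·log₂(1/0.16) + 0.23·log₂(1/0.23) + 0.25·log₂(1/0.25) + 0.36·log₂(1/0.36) = 1.9413 bits.
RT = 395 + 80 × 1.9413 = 550.30 ms.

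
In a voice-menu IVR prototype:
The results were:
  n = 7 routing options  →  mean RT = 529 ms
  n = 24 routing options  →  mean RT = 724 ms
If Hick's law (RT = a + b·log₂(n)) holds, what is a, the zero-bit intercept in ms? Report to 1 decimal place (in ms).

221.0 ms

The slope on a log₂ axis is (724 − 529) / (4.5850 − 2.8074) = 109.698 ms/bit.
a = RT₁ − b·log₂ n₁ = 529 − 109.698 × 2.8074 = 221.039 ms.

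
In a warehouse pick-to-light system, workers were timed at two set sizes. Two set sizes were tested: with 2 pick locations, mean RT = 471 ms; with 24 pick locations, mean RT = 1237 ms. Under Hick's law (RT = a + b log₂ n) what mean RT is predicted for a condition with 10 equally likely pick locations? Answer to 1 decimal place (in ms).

967.1 ms

RT is linear in log₂ n, so two points fix the line:
  b = (1237 − 471) / (log₂ 24 − log₂ 2) = 766 / (4.5850 − 1) = 213.670 ms/bit
  a = 471 − 213.670 × 1 = 257.330 ms
Then RT(10) = 257.330 + 213.670 × log₂ 10 = 257.330 + 213.670 × 3.3219 ≈ 967.127 ms.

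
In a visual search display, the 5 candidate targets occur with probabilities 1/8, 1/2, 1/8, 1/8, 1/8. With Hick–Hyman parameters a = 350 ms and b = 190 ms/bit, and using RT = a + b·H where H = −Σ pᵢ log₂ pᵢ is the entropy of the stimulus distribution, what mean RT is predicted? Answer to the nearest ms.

730 ms

H = −Σ pᵢ log₂ pᵢ = 0.125·3 + 0.5·1 + 0.125·3 + 0.125·3 + 0.125·3 = 2.000 bits.
RT = 350 + 190 × 2.000 = 730.00 ms.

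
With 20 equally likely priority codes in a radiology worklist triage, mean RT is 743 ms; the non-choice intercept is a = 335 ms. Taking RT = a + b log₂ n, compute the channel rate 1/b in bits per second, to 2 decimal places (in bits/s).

10.59 bits/s

Choice component = 743 − 335 = 408 ms over log₂(20) = 4.3219 bits.
b = 408 / 4.3219 = 94.402 ms/bit, so 1/b = 10.593 bits/s.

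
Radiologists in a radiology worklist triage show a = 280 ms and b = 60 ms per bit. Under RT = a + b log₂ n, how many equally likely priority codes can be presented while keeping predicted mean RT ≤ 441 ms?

6

Set 280 + 60·log₂ n ≤ 441 → log₂ n ≤ (441 − 280)/60 = 2.6833.
So n ≤ 2^2.6833 = 6.423; the largest integer n is 6.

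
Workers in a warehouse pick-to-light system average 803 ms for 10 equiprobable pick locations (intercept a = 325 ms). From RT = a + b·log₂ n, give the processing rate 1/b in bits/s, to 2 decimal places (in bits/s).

b = (803 − 325)/log₂ 10 = 478/3.3219 = 143.892 ms per bit = 0.14389 s/bit; the reciprocal is 6.950 bits/s.

6.95 bits/s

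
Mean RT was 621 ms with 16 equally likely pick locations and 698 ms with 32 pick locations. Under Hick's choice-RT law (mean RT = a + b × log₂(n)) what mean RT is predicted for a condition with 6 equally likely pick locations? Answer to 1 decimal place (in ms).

With log₂ n on the abscissa the relation is linear; from the two conditions:
  b = (698 − 621) / (log₂ 32 − log₂ 16) = 77 / (5 − 4) = 77.000 ms/bit
  a = 621 − 77.000 × 4 = 313.000 ms
Then RT(6) = 313.000 + 77.000 × log₂ 6 = 313.000 + 77.000 × 2.5850 ≈ 512.042 ms.

512.0 ms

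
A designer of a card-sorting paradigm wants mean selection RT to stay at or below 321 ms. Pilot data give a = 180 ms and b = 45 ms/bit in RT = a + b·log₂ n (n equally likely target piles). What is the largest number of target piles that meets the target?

8

45·log₂ n ≤ 321 − 180 = 141, giving log₂ n ≤ 3.1333 and n ≤ 8.775. The largest whole number is 8.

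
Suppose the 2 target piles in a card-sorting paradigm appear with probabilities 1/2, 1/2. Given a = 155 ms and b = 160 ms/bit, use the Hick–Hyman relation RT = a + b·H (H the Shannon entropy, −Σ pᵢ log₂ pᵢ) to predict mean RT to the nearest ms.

315 ms

Each term −pᵢ log₂ pᵢ: 0.5·1 + 0.5·1; summed, H = 1.000 bits.
Mean RT = a + bH = 155 + 160·1.000 = 315.00 ms.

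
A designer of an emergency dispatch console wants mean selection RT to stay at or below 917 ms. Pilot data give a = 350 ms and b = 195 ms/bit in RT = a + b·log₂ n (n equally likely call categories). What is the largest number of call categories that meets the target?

Set 350 + 195·log₂ n ≤ 917 → log₂ n ≤ (917 − 350)/195 = 2.9077.
So n ≤ 2^2.9077 = 7.504; the largest integer n is 7.

7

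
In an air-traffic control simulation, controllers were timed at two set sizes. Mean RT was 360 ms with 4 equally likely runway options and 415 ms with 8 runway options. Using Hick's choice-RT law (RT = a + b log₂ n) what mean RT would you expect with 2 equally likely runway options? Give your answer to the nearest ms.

Fit slope and intercept:
  b = (415 − 360) / (log₂ 8 − log₂ 4) = 55 / (3 − 2) = 55 ms/bit
  a = 360 − 55 × 2 = 250 ms
Then RT(2) = 250 + 55 × log₂ 2 = 250 + 55 × 1 ≈ 305.000 ms.

305 ms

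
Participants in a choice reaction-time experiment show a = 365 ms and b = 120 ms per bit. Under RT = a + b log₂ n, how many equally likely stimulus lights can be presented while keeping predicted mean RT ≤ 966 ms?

120·log₂ n ≤ 966 − 365 = 601, giving log₂ n ≤ 5.0083 and n ≤ 32.185. The largest whole number is 32.

32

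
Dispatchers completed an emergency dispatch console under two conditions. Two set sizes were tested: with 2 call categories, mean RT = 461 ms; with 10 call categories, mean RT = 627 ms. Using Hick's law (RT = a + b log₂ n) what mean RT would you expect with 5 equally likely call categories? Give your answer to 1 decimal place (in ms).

Fit slope and intercept:
  b = (627 − 461) / (log₂ 10 − log₂ 2) = 166 / (3.3219 − 1) = 71.492 ms/bit
  a = 461 − 71.492 × 1 = 389.508 ms
Then RT(5) = 389.508 + 71.492 × log₂ 5 = 389.508 + 71.492 × 2.3219 ≈ 555.508 ms.

555.5 ms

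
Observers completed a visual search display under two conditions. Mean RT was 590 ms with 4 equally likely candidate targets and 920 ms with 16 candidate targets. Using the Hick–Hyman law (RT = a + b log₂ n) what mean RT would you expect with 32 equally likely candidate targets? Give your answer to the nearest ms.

Fit slope and intercept:
  b = (920 − 590) / (log₂ 16 − log₂ 4) = 330 / (4 − 2) = 165 ms/bit
  a = 590 − 165 × 2 = 260 ms
Then RT(32) = 260 + 165 × log₂ 32 = 260 + 165 × 5 ≈ 1085.000 ms.

1085 ms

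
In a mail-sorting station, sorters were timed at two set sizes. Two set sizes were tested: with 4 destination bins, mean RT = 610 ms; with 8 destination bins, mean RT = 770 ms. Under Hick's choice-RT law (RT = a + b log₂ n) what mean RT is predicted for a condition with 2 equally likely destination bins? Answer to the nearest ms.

450 ms

Solve the two-equation system in a and b:
  b = (770 − 610) / (log₂ 8 − log₂ 4) = 160 / (3 − 2) = 160 ms/bit
  a = 610 − 160 × 2 = 290 ms
Then RT(2) = 290 + 160 × log₂ 2 = 290 + 160 × 1 ≈ 450.000 ms.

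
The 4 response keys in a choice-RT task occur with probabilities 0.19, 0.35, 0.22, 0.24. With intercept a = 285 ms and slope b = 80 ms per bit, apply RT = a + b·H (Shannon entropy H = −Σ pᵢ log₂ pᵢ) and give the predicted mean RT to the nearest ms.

442 ms

Entropy contributions −pᵢ log₂ pᵢ: 0.4552, 0.5301, 0.4806, 0.4941; sum H = 1.9600 bits.
RT = a + bH = 285 + 80·1.9600 = 441.80 ms.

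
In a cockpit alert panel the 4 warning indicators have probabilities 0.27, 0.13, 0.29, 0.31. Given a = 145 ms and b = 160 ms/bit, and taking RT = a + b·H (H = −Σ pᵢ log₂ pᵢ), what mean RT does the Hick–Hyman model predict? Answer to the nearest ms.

454 ms

H = 0.27·log₂(1/0.27) + 0.13·log₂(1/0.13) + 0.29·log₂(1/0.29) + 0.31·log₂(1/0.31) = 1.9344 bits.
RT = 145 + 160 × 1.9344 = 454.50 ms.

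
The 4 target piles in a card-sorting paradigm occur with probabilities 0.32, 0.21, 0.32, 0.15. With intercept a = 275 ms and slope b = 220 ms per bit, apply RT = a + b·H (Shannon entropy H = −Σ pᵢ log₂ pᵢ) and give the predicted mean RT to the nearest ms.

Entropy contributions −pᵢ log₂ pᵢ: 0.5260, 0.4728, 0.5260, 0.4105; sum H = 1.9354 bits.
RT = a + bH = 275 + 220·1.9354 = 700.80 ms.

701 ms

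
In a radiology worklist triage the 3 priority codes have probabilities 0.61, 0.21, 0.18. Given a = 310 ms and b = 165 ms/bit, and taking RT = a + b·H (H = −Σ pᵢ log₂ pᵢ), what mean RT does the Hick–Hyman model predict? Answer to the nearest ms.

533 ms

Entropy contributions −pᵢ log₂ pᵢ: 0.4350, 0.4728, 0.4453; sum H = 1.3531 bits.
RT = a + bH = 310 + 165·1.3531 = 533.27 ms.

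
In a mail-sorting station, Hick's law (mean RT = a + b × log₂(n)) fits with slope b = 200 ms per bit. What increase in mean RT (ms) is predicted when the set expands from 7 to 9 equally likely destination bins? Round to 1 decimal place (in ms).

72.5 ms

ΔRT = (a + b log₂ n₂) − (a + b log₂ n₁) = b·(log₂ n₂ − log₂ n₁).
log₂(9) − log₂(7) = 3.1699 − 2.8074 = 0.3626.
ΔRT = 200 × 0.3626 = 72.514 ms.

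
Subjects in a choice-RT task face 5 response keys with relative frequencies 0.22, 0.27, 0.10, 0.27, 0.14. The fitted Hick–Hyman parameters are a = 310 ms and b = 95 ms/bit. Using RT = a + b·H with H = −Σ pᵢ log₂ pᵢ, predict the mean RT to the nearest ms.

Entropy contributions −pᵢ log₂ pᵢ: 0.4806, 0.5100, 0.3322, 0.5100, 0.3971; sum H = 2.2299 bits.
RT = a + bH = 310 + 95·2.2299 = 521.84 ms.

522 ms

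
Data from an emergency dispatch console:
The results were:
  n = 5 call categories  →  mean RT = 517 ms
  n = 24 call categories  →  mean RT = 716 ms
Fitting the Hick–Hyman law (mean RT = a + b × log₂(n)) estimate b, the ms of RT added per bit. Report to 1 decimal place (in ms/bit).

The slope on a log₂ axis is (716 − 517) / (4.5850 − 2.3219) = 87.935 ms/bit.

87.9 ms/bit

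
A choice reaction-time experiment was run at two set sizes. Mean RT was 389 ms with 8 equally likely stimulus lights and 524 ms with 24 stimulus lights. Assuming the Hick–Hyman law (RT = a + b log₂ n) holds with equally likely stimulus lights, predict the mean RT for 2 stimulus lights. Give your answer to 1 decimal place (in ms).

RT is linear in log₂ n, so two points fix the line:
  b = (524 − 389) / (log₂ 24 − log₂ 8) = 135 / (4.5850 − 3) = 85.176 ms/bit
  a = 389 − 85.176 × 3 = 133.473 ms
Then RT(2) = 133.473 + 85.176 × log₂ 2 = 133.473 + 85.176 × 1 ≈ 218.649 ms.

218.6 ms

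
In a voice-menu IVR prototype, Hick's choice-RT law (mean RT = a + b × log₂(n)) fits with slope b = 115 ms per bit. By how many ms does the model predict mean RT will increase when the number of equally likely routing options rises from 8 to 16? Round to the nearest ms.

ΔRT = (a + b log₂ n₂) − (a + b log₂ n₁) = b·(log₂ n₂ − log₂ n₁).
log₂(16) − log₂(8) = log₂(16/8) = log₂(2) = 1.
ΔRT = 115 × 1.0000 = 115.000 ms.

115 ms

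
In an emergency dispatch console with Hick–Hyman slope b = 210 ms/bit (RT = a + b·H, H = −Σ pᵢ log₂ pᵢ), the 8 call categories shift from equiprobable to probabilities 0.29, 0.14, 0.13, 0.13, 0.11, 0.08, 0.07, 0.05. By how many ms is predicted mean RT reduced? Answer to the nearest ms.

41 ms

The RT saving is b·ΔH. Equiprobable H₀ = log₂(8) = 3.0000 bits; with the given probabilities H = 2.8067 bits.
b·(H₀ − H) = 210 × (3.0000 − 2.8067) = 40.58 ms.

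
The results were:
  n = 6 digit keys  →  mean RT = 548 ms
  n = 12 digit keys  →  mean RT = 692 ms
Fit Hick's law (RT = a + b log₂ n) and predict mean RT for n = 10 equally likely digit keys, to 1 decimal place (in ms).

Solve the two-equation system in a and b:
  b = (692 − 548) / (log₂ 12 − log₂ 6) = 144 / (3.5850 − 2.5850) = 144.000 ms/bit
  a = 548 − 144.000 × 2.5850 = 175.765 ms
Then RT(10) = 175.765 + 144.000 × log₂ 10 = 175.765 + 144.000 × 3.3219 ≈ 654.123 ms.

654.1 ms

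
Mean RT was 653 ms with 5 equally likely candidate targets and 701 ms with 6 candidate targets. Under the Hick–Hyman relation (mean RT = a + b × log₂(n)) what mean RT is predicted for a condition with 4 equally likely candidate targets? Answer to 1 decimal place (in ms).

594.3 ms

RT is linear in log₂ n, so two points fix the line:
  b = (701 − 653) / (log₂ 6 − log₂ 5) = 48 / (2.5850 − 2.3219) = 182.486 ms/bit
  a = 653 − 182.486 × 2.3219 = 229.281 ms
Then RT(4) = 229.281 + 182.486 × log₂ 4 = 229.281 + 182.486 × 2 ≈ 594.253 ms.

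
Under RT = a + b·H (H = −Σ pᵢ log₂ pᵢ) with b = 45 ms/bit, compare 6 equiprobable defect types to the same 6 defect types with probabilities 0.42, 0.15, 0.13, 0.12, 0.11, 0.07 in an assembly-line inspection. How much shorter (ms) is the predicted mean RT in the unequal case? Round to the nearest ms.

13 ms

The RT saving is b·ΔH. Equiprobable H₀ = log₂(6) = 2.5850 bits; with the given probabilities H = 2.3047 bits.
b·(H₀ − H) = 45 × (2.5850 − 2.3047) = 12.61 ms.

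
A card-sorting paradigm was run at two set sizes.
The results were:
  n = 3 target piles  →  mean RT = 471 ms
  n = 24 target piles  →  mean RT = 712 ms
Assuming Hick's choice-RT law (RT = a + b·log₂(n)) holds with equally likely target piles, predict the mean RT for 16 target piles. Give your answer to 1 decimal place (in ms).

Solve the two-equation system in a and b:
  b = (712 − 471) / (log₂ 24 − log₂ 3) = 241 / (4.5850 − 1.5850) = 80.333 ms/bit
  a = 471 − 80.333 × 1.5850 = 343.675 ms
Then RT(16) = 343.675 + 80.333 × log₂ 16 = 343.675 + 80.333 × 4 ≈ 665.008 ms.

665.0 ms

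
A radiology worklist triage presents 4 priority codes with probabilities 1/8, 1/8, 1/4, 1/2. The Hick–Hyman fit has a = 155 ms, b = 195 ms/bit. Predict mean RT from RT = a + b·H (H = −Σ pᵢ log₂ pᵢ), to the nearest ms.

496 ms

Each term −pᵢ log₂ pᵢ: 0.125·3 + 0.125·3 + 0.25·2 + 0.5·1; summed, H = 1.750 bits.
Mean RT = a + bH = 155 + 195·1.750 = 496.25 ms.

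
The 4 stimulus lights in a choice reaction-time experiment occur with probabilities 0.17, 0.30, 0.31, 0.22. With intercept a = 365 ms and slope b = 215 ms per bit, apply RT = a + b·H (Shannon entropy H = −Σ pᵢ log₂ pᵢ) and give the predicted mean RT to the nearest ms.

Entropy contributions −pᵢ log₂ pᵢ: 0.4346, 0.5211, 0.5238, 0.4806; sum H = 1.9600 bits.
RT = a + bH = 365 + 215·1.9600 = 786.41 ms.

786 ms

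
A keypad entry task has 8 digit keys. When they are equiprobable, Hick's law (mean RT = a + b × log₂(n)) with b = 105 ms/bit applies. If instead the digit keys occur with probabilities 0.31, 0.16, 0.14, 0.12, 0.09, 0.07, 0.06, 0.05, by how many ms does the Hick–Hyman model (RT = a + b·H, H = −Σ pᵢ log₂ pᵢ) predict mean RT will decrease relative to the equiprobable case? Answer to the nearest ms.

26 ms

The RT saving is b·ΔH. Equiprobable H₀ = log₂(8) = 3.0000 bits; with the given probabilities H = 2.7518 bits.
b·(H₀ − H) = 105 × (3.0000 − 2.7518) = 26.06 ms.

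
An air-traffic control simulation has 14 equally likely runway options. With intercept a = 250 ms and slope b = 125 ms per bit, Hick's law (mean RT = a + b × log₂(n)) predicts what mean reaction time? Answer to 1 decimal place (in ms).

log₂(14) = 3.8074 bits, so RT = 250 + 125 × 3.8074 ≈ 725.919 ms.

725.9 ms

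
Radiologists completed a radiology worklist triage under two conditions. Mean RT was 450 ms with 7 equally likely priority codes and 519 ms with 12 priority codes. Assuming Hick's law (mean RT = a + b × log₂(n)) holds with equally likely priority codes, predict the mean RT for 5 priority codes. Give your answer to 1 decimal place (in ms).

With log₂ n on the abscissa the relation is linear; from the two conditions:
  b = (519 − 450) / (log₂ 12 − log₂ 7) = 69 / (3.5850 − 2.8074) = 88.734 ms/bit
  a = 450 − 88.734 × 2.8074 = 200.893 ms
Then RT(5) = 200.893 + 88.734 × log₂ 5 = 200.893 + 88.734 × 2.3219 ≈ 406.926 ms.

406.9 ms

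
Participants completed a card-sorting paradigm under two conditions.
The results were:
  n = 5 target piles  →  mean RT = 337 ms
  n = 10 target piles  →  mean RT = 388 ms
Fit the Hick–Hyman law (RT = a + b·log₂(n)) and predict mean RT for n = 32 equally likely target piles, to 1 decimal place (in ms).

RT is linear in log₂ n, so two points fix the line:
  b = (388 − 337) / (log₂ 10 − log₂ 5) = 51 / (3.3219 − 2.3219) = 51.000 ms/bit
  a = 337 − 51.000 × 2.3219 = 218.582 ms
Then RT(32) = 218.582 + 51.000 × log₂ 32 = 218.582 + 51.000 × 5 ≈ 473.582 ms.

473.6 ms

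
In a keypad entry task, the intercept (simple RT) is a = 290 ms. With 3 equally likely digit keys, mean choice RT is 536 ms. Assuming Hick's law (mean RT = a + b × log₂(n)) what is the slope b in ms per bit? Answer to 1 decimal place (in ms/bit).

b = (536 − 290) / log₂(3) = 246 / 1.5850 = 155.209 ms/bit.

155.2 ms/bit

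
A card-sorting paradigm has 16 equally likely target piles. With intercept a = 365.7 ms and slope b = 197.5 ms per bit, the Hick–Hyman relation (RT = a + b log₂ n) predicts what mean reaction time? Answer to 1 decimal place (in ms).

1155.7 ms

log₂(16) = 4 bits, so RT = 365.7 + 197.5 × 4 ≈ 1155.700 ms.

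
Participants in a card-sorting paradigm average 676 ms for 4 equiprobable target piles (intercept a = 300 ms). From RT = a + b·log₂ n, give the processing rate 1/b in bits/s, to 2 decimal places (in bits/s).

5.32 bits/s

b = (676 − 300)/log₂ 4 = 376/2 = 188.000 ms per bit = 0.18800 s/bit; the reciprocal is 5.319 bits/s.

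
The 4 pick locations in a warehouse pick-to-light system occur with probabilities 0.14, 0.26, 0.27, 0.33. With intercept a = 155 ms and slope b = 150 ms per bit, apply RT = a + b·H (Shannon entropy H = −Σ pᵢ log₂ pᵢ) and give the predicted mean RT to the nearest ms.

446 ms

H = 0.14·log₂(1/0.14) + 0.26·log₂(1/0.26) + 0.27·log₂(1/0.27) + 0.33·log₂(1/0.33) = 1.9402 bits.
RT = 155 + 150 × 1.9402 = 446.04 ms.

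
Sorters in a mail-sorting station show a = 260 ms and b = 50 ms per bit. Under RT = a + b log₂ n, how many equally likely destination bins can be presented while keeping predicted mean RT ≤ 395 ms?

6

Information budget: (395 − 260)/50 = 2.7000 bits, so n ≤ 2^2.7000 = 6.498 → at most 6.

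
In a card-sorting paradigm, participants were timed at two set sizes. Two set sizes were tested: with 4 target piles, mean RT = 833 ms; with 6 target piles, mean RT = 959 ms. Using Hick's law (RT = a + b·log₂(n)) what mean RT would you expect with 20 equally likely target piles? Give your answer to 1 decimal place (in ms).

1333.1 ms

Solve the two-equation system in a and b:
  b = (959 − 833) / (log₂ 6 − log₂ 4) = 126 / (2.5850 − 2) = 215.398 ms/bit
  a = 833 − 215.398 × 2 = 402.203 ms
Then RT(20) = 402.203 + 215.398 × log₂ 20 = 402.203 + 215.398 × 4.3219 ≈ 1333.140 ms.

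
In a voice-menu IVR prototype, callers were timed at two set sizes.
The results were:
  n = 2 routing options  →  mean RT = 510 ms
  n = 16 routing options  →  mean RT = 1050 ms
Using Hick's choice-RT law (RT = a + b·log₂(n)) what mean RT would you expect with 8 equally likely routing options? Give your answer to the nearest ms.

With log₂ n on the abscissa the relation is linear; from the two conditions:
  b = (1050 − 510) / (log₂ 16 − log₂ 2) = 540 / (4 − 1) = 180 ms/bit
  a = 510 − 180 × 1 = 330 ms
Then RT(8) = 330 + 180 × log₂ 8 = 330 + 180 × 3 ≈ 870.000 ms.

870 ms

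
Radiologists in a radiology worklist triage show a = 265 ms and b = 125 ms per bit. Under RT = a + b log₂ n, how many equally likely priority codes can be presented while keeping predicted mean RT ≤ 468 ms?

3

125·log₂ n ≤ 468 − 265 = 203, giving log₂ n ≤ 1.6240 and n ≤ 3.082. The largest whole number is 3.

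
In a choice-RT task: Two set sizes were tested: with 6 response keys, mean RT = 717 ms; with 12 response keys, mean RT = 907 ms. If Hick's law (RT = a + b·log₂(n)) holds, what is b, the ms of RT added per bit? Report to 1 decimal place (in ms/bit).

b = (RT₂ − RT₁)/(log₂ n₂ − log₂ n₁) = (907 − 717)/(3.5850 − 2.5850) = 190.000 ms/bit.

190.0 ms/bit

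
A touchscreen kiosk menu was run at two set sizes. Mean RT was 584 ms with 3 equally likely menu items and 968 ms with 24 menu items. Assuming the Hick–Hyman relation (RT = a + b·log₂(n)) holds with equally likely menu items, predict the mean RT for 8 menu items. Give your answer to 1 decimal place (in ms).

765.1 ms

Solve the two-equation system in a and b:
  b = (968 − 584) / (log₂ 24 − log₂ 3) = 384 / (4.5850 − 1.5850) = 128.000 ms/bit
  a = 584 − 128.000 × 1.5850 = 381.125 ms
Then RT(8) = 381.125 + 128.000 × log₂ 8 = 381.125 + 128.000 × 3 ≈ 765.125 ms.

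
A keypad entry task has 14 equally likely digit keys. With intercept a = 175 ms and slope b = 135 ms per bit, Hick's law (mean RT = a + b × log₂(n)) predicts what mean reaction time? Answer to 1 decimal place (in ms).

log₂(14) = 3.8074 bits, so RT = 175 + 135 × 3.8074 ≈ 688.993 ms.

689.0 ms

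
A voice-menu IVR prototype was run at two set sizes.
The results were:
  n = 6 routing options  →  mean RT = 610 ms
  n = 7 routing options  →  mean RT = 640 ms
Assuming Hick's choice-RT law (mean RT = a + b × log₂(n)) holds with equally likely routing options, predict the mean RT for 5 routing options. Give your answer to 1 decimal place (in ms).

574.5 ms

With log₂ n on the abscissa the relation is linear; from the two conditions:
  b = (640 − 610) / (log₂ 7 − log₂ 6) = 30 / (2.8074 − 2.5850) = 134.897 ms/bit
  a = 610 − 134.897 × 2.5850 = 261.297 ms
Then RT(5) = 261.297 + 134.897 × log₂ 5 = 261.297 + 134.897 × 2.3219 ≈ 574.518 ms.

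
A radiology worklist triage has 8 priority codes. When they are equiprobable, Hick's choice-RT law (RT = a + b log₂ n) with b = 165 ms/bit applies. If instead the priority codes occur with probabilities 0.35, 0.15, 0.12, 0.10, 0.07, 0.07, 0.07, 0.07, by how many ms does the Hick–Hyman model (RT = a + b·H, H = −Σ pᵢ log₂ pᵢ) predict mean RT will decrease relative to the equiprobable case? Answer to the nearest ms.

47 ms

The RT saving is b·ΔH. Equiprobable H₀ = log₂(8) = 3.0000 bits; with the given probabilities H = 2.7141 bits.
b·(H₀ − H) = 165 × (3.0000 − 2.7141) = 47.17 ms.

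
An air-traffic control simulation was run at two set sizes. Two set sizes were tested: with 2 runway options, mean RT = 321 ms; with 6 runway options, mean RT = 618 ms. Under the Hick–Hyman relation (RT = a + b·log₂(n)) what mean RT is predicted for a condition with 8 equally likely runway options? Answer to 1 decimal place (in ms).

695.8 ms

With log₂ n on the abscissa the relation is linear; from the two conditions:
  b = (618 − 321) / (log₂ 6 − log₂ 2) = 297 / (2.5850 − 1) = 187.386 ms/bit
  a = 321 − 187.386 × 1 = 133.614 ms
Then RT(8) = 133.614 + 187.386 × log₂ 8 = 133.614 + 187.386 × 3 ≈ 695.772 ms.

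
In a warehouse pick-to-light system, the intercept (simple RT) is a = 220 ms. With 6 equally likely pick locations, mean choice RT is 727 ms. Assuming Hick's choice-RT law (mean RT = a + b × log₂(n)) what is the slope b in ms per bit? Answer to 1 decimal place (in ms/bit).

196.1 ms/bit

b = (727 − 220) / log₂(6) = 507 / 2.5850 = 196.134 ms/bit.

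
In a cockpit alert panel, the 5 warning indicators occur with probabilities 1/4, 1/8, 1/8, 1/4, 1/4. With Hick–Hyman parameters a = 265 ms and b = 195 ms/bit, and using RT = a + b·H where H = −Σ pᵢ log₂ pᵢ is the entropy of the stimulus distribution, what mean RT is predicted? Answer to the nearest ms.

H = −Σ pᵢ log₂ pᵢ = 0.25·2 + 0.125·3 + 0.125·3 + 0.25·2 + 0.25·2 = 2.250 bits.
RT = 265 + 195 × 2.250 = 703.75 ms.

704 ms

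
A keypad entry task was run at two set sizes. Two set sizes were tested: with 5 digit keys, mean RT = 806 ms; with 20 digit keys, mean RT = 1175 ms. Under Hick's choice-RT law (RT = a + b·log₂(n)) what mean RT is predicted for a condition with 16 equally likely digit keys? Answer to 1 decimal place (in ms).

Solve the two-equation system in a and b:
  b = (1175 − 806) / (log₂ 20 − log₂ 5) = 369 / (4.3219 − 2.3219) = 184.500 ms/bit
  a = 806 − 184.500 × 2.3219 = 377.604 ms
Then RT(16) = 377.604 + 184.500 × log₂ 16 = 377.604 + 184.500 × 4 ≈ 1115.604 ms.

1115.6 ms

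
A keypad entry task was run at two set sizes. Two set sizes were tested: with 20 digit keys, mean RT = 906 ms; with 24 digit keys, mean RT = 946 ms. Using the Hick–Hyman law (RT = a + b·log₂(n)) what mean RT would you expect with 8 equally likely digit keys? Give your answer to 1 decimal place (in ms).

With log₂ n on the abscissa the relation is linear; from the two conditions:
  b = (946 − 906) / (log₂ 24 − log₂ 20) = 40 / (4.5850 − 4.3219) = 152.071 ms/bit
  a = 906 − 152.071 × 4.3219 = 248.759 ms
Then RT(8) = 248.759 + 152.071 × log₂ 8 = 248.759 + 152.071 × 3 ≈ 704.973 ms.

705.0 ms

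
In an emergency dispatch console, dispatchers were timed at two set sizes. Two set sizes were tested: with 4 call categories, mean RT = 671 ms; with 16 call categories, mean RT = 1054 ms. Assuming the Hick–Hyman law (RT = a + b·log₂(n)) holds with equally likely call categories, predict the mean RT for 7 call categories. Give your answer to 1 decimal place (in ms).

825.6 ms

Solve the two-equation system in a and b:
  b = (1054 − 671) / (log₂ 16 − log₂ 4) = 383 / (4 − 2) = 191.500 ms/bit
  a = 671 − 191.500 × 2 = 288.000 ms
Then RT(7) = 288.000 + 191.500 × log₂ 7 = 288.000 + 191.500 × 2.8074 ≈ 825.608 ms.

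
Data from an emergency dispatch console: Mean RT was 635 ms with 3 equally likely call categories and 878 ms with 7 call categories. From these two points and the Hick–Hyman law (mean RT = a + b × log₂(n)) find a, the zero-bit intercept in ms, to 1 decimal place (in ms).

319.9 ms

Slope: b = (878 − 635) / (log₂ 7 − log₂ 3) = 243/1.2224 = 198.790 ms/bit.
a = RT₁ − b·log₂ n₁ = 635 − 198.790 × 1.5850 = 319.925 ms.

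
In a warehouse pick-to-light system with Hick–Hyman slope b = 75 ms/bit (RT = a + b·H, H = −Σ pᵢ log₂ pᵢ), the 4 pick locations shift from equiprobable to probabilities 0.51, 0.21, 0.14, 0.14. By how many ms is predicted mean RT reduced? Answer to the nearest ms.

The RT saving is b·ΔH. Equiprobable H₀ = log₂(4) = 2.0000 bits; with the given probabilities H = 1.7625 bits.
b·(H₀ − H) = 75 × (2.0000 − 1.7625) = 17.81 ms.

18 ms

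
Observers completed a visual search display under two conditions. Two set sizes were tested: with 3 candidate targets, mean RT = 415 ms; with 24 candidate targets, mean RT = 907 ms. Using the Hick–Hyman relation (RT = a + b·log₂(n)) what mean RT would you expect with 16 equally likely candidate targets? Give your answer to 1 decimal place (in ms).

RT is linear in log₂ n, so two points fix the line:
  b = (907 − 415) / (log₂ 24 − log₂ 3) = 492 / (4.5850 − 1.5850) = 164.000 ms/bit
  a = 415 − 164.000 × 1.5850 = 155.066 ms
Then RT(16) = 155.066 + 164.000 × log₂ 16 = 155.066 + 164.000 × 4 ≈ 811.066 ms.

811.1 ms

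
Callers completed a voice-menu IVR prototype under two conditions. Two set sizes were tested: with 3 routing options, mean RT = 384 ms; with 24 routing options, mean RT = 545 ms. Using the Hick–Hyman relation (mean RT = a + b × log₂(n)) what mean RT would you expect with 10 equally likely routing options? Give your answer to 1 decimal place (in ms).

RT is linear in log₂ n, so two points fix the line:
  b = (545 − 384) / (log₂ 24 − log₂ 3) = 161 / (4.5850 − 1.5850) = 53.667 ms/bit
  a = 384 − 53.667 × 1.5850 = 298.940 ms
Then RT(10) = 298.940 + 53.667 × log₂ 10 = 298.940 + 53.667 × 3.3219 ≈ 477.217 ms.

477.2 ms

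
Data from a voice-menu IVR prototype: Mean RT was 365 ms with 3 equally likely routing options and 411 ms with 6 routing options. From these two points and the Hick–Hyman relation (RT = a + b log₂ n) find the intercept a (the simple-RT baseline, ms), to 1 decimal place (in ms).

292.1 ms

b = (RT₂ − RT₁)/(log₂ n₂ − log₂ n₁) = (411 − 365)/(2.5850 − 1.5850) = 46.000 ms/bit.
Intercept: a = 365 − 46.000·log₂(3) = 292.092 ms.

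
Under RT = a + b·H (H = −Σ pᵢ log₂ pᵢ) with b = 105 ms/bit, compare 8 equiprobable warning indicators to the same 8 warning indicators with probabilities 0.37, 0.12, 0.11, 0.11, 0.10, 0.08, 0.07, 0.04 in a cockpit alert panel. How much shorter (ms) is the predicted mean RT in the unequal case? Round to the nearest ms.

34 ms

Equiprobable entropy H₀ = log₂ 8 = 3.0000 bits.
Skewed entropy H = −Σ pᵢ log₂ pᵢ = 2.6764 bits.
ΔRT = b·(H₀ − H) = 105 × 0.3236 = 33.98 ms.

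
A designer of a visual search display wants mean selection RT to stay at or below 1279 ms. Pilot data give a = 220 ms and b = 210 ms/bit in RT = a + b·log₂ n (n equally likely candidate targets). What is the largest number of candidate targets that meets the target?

32

Information budget: (1279 − 220)/210 = 5.0429 bits, so n ≤ 2^5.0429 = 32.965 → at most 32.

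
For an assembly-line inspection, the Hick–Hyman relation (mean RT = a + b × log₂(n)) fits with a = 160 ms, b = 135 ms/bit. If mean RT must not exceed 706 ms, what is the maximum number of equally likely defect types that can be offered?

16

Set 160 + 135·log₂ n ≤ 706 → log₂ n ≤ (706 − 160)/135 = 4.0444.
So n ≤ 2^4.0444 = 16.501; the largest integer n is 16.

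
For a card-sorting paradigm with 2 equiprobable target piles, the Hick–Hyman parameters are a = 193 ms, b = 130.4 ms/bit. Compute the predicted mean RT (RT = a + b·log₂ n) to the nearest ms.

323 ms

log₂(2) = 1 bits, so RT = 193 + 130.4 × 1 ≈ 323.400 ms.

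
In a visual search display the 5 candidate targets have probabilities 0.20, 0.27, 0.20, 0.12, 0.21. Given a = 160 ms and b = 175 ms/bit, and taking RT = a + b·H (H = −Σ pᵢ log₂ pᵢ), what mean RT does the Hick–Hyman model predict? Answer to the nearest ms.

559 ms

H = 0.20·log₂(1/0.20) + 0.27·log₂(1/0.27) + 0.20·log₂(1/0.20) + 0.12·log₂(1/0.12) + 0.21·log₂(1/0.21) = 2.2787 bits.
RT = 160 + 175 × 2.2787 = 558.77 ms.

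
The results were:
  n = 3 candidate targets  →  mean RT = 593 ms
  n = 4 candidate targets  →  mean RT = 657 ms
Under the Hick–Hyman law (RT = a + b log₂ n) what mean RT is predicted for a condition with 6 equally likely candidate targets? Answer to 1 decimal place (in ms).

Solve the two-equation system in a and b:
  b = (657 − 593) / (log₂ 4 − log₂ 3) = 64 / (2 − 1.5850) = 154.203 ms/bit
  a = 593 − 154.203 × 1.5850 = 348.594 ms
Then RT(6) = 348.594 + 154.203 × log₂ 6 = 348.594 + 154.203 × 2.5850 ≈ 747.203 ms.

747.2 ms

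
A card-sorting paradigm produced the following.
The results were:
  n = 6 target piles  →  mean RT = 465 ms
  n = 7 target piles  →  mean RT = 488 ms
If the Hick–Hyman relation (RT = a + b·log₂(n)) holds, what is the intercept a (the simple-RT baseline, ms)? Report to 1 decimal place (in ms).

b = (RT₂ − RT₁)/(log₂ n₂ − log₂ n₁) = (488 − 465)/(2.8074 − 2.5850) = 103.421 ms/bit.
Intercept: a = 465 − 103.421·log₂(6) = 197.661 ms.

197.7 ms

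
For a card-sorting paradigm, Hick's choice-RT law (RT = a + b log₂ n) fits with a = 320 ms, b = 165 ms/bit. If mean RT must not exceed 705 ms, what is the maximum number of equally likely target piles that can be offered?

165·log₂ n ≤ 705 − 320 = 385, giving log₂ n ≤ 2.3333 and n ≤ 5.040. The largest whole number is 5.

5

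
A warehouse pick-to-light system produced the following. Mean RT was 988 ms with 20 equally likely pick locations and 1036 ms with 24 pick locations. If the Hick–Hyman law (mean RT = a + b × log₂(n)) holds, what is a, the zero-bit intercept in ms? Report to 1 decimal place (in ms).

Slope: b = (1036 − 988) / (log₂ 24 − log₂ 20) = 48/0.2630 = 182.486 ms/bit.
Intercept: a = 988 − 182.486·log₂(20) = 199.310 ms.

199.3 ms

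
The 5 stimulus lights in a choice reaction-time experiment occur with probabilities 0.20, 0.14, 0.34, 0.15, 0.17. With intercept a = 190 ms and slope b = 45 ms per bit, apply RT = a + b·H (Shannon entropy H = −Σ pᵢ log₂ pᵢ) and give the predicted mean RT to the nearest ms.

H = 0.20·log₂(1/0.20) + 0.14·log₂(1/0.14) + 0.34·log₂(1/0.34) + 0.15·log₂(1/0.15) + 0.17·log₂(1/0.17) = 2.2358 bits.
RT = 190 + 45 × 2.2358 = 290.61 ms.

291 ms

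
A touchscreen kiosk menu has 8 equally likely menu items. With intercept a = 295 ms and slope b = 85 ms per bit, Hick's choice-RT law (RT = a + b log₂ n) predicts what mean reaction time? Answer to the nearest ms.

log₂(8) = 3 bits, so RT = 295 + 85 × 3 ≈ 550.000 ms.

550 ms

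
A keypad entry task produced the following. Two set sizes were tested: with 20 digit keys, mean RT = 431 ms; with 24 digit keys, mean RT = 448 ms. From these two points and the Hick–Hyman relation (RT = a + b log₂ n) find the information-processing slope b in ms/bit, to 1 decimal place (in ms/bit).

64.6 ms/bit

b = (RT₂ − RT₁)/(log₂ n₂ − log₂ n₁) = (448 − 431)/(4.5850 − 4.3219) = 64.630 ms/bit.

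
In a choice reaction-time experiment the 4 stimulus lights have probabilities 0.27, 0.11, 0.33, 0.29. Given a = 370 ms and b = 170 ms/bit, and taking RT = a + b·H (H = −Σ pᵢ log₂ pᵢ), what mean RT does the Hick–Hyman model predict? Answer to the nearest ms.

H = 0.27·log₂(1/0.27) + 0.11·log₂(1/0.11) + 0.33·log₂(1/0.33) + 0.29·log₂(1/0.29) = 1.9060 bits.
RT = 370 + 170 × 1.9060 = 694.03 ms.

694 ms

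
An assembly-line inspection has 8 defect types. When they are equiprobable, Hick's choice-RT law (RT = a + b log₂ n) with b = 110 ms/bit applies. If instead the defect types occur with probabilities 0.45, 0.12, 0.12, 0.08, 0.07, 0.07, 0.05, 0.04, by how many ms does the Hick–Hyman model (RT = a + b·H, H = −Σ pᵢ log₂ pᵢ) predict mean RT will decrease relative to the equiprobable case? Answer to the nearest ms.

57 ms

The RT saving is b·ΔH. Equiprobable H₀ = log₂(8) = 3.0000 bits; with the given probabilities H = 2.4830 bits.
b·(H₀ − H) = 110 × (3.0000 − 2.4830) = 56.87 ms.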